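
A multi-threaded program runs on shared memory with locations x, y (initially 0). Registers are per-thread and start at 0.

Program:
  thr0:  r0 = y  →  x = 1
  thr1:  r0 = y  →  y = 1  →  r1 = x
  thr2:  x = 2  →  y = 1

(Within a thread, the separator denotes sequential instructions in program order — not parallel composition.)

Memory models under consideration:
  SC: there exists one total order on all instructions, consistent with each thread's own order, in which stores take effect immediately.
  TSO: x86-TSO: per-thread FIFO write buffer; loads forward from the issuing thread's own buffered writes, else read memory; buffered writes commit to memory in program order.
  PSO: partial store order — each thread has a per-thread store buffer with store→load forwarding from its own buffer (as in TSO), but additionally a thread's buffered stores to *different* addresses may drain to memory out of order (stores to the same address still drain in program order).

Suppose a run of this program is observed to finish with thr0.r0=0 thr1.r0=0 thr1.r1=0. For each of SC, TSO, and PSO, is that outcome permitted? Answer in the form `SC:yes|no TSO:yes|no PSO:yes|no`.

SC:yes TSO:yes PSO:yes

outcome vector order: (thr0.r0,thr1.r0,thr1.r1)
SC: 10 outcomes — {(0,0,0); (0,0,1); (0,0,2); (0,1,1); (0,1,2); (1,0,0); (1,0,1); (1,0,2); (1,1,1); (1,1,2)}
TSO: 10 outcomes — {(0,0,0); (0,0,1); (0,0,2); (0,1,1); (0,1,2); (1,0,0); (1,0,1); (1,0,2); (1,1,1); (1,1,2)}
PSO: 12 outcomes — {(0,0,0); (0,0,1); (0,0,2); (0,1,0); (0,1,1); (0,1,2); (1,0,0); (1,0,1); (1,0,2); (1,1,0); (1,1,1); (1,1,2)}
target (0,0,0) ∈ {SC,TSO,PSO}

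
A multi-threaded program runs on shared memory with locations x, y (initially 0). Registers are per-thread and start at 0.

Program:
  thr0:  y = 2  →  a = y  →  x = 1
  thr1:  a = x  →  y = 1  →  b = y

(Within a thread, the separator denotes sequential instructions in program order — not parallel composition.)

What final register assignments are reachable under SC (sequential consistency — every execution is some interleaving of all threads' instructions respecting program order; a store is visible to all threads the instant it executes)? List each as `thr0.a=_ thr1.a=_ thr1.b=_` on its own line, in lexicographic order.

thr0.a=1 thr1.a=0 thr1.b=1
thr0.a=2 thr1.a=0 thr1.b=1
thr0.a=2 thr1.a=0 thr1.b=2
thr0.a=2 thr1.a=1 thr1.b=1

outcome vector order: (thr0.a,thr1.a,thr1.b)
|SC outcomes| = 4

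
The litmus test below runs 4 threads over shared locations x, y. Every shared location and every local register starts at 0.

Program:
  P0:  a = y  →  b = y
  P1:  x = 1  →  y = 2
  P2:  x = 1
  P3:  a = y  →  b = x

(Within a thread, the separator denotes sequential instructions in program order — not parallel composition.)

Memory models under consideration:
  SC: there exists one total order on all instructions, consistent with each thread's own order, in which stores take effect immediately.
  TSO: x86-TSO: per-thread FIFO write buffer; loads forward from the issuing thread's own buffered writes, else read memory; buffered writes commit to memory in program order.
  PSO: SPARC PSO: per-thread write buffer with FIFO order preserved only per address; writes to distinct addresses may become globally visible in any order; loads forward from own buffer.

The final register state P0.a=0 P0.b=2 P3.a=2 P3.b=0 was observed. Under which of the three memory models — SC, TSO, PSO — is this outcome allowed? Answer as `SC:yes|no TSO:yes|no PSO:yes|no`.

SC:no TSO:no PSO:yes

outcome vector order: (P0.a,P0.b,P3.a,P3.b)
[SC] allowed = {<0 0 0 0>; <0 0 0 1>; <0 0 2 1>; <0 2 0 0>; <0 2 0 1>; <0 2 2 1>; <2 2 0 0>; <2 2 0 1>; <2 2 2 1>}
[TSO] allowed = {<0 0 0 0>; <0 0 0 1>; <0 0 2 1>; <0 2 0 0>; <0 2 0 1>; <0 2 2 1>; <2 2 0 0>; <2 2 0 1>; <2 2 2 1>}
[PSO] allowed = {<0 0 0 0>; <0 0 0 1>; <0 0 2 0>; <0 0 2 1>; <0 2 0 0>; <0 2 0 1>; <0 2 2 0>; <0 2 2 1>; <2 2 0 0>; <2 2 0 1>; <2 2 2 0>; <2 2 2 1>}
target <0 2 2 0> ∈ {PSO}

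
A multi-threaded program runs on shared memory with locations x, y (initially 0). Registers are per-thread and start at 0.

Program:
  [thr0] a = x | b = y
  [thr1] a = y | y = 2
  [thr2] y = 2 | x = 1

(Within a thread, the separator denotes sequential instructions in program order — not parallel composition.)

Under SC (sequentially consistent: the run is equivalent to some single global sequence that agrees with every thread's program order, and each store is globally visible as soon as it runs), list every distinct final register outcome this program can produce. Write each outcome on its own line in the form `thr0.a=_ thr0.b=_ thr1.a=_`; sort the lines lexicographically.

outcome vector order: (thr0.a,thr0.b,thr1.a)
|SC outcomes| = 6

thr0.a=0 thr0.b=0 thr1.a=0
thr0.a=0 thr0.b=0 thr1.a=2
thr0.a=0 thr0.b=2 thr1.a=0
thr0.a=0 thr0.b=2 thr1.a=2
thr0.a=1 thr0.b=2 thr1.a=0
thr0.a=1 thr0.b=2 thr1.a=2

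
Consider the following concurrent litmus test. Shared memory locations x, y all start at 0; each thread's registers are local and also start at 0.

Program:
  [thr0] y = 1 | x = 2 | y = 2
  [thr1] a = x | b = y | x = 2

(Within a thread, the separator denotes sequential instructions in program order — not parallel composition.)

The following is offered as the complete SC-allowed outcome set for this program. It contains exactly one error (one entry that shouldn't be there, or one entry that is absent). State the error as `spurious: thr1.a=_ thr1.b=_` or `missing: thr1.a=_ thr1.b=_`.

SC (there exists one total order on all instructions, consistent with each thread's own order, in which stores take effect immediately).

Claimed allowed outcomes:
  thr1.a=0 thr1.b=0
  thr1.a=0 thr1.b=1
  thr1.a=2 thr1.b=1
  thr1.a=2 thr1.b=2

missing: thr1.a=0 thr1.b=2

outcome vector order: (thr1.a,thr1.b)
[SC] allowed = {(0,0), (0,1), (0,2), (2,1), (2,2)}
SC∖claimed = {(0,2)}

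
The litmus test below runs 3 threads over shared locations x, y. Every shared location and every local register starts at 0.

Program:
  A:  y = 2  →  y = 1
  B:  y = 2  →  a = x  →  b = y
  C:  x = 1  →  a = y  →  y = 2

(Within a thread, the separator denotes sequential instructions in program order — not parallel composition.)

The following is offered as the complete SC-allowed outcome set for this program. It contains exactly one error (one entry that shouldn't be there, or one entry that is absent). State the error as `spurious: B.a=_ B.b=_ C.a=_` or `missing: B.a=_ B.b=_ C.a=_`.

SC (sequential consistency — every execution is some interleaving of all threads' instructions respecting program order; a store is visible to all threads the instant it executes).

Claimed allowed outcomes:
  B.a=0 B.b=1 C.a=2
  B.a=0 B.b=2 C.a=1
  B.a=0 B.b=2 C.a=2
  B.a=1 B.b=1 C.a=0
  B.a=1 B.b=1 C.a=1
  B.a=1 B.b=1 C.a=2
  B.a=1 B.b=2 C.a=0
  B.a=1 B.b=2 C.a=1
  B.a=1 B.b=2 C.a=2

outcome vector order: (B.a,B.b,C.a)
SC (10): (0,1,1) (0,1,2) (0,2,1) (0,2,2) (1,1,0) (1,1,1) (1,1,2) (1,2,0) (1,2,1) (1,2,2)
SC∖claimed = {(0,1,1)}

missing: B.a=0 B.b=1 C.a=1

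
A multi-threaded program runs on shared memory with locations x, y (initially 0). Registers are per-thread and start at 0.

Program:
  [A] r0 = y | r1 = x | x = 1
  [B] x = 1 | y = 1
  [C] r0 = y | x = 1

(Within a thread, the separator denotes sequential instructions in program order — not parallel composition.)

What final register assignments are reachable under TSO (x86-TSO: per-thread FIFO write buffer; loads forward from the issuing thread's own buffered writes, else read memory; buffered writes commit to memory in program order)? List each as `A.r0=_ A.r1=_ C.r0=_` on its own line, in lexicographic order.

outcome vector order: (A.r0,A.r1,C.r0)
|TSO outcomes| = 6

A.r0=0 A.r1=0 C.r0=0
A.r0=0 A.r1=0 C.r0=1
A.r0=0 A.r1=1 C.r0=0
A.r0=0 A.r1=1 C.r0=1
A.r0=1 A.r1=1 C.r0=0
A.r0=1 A.r1=1 C.r0=1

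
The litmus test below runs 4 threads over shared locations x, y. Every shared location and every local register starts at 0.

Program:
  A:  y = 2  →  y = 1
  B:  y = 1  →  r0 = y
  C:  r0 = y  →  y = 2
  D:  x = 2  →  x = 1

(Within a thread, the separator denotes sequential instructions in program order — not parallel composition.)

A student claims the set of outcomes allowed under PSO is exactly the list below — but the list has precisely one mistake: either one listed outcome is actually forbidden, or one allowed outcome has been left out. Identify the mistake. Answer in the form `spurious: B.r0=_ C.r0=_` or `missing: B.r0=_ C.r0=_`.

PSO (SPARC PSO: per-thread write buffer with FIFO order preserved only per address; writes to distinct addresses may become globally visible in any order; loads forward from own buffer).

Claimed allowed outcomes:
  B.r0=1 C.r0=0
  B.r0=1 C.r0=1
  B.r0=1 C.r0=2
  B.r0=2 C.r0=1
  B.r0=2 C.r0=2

missing: B.r0=2 C.r0=0

outcome vector order: (B.r0,C.r0)
PSO: 6 outcomes — {<1 0>; <1 1>; <1 2>; <2 0>; <2 1>; <2 2>}
PSO∖claimed = {<2 0>}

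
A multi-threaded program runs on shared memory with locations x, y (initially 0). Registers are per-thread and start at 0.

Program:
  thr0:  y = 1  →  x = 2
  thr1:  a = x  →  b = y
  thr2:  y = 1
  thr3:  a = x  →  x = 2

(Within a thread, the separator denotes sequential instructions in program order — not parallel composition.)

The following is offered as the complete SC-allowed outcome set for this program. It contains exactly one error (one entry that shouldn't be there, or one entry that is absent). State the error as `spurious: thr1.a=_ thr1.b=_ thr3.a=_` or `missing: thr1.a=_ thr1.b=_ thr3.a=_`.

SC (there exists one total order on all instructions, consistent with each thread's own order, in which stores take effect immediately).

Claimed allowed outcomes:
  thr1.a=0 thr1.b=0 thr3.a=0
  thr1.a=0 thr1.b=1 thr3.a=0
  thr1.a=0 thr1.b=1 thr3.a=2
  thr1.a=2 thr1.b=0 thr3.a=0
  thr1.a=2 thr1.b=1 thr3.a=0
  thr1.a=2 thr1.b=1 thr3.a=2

missing: thr1.a=0 thr1.b=0 thr3.a=2

outcome vector order: (thr1.a,thr1.b,thr3.a)
SC: 7 outcomes — {<0 0 0>, <0 0 2>, <0 1 0>, <0 1 2>, <2 0 0>, <2 1 0>, <2 1 2>}
SC∖claimed = {<0 0 2>}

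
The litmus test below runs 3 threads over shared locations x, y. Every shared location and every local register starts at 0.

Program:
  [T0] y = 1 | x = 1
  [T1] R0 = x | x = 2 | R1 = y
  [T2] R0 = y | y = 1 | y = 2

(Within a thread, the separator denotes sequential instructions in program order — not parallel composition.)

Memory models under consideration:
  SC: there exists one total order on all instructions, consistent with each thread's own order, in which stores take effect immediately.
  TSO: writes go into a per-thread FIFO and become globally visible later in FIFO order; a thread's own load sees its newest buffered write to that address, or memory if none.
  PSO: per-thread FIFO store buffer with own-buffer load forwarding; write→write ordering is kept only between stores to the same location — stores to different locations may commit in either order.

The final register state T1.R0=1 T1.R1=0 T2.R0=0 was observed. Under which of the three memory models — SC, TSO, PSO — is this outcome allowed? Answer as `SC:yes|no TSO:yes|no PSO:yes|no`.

SC:no TSO:no PSO:yes

outcome vector order: (T1.R0,T1.R1,T2.R0)
SC: 10 outcomes — {(0,0,0) (0,0,1) (0,1,0) (0,1,1) (0,2,0) (0,2,1) (1,1,0) (1,1,1) (1,2,0) (1,2,1)}
TSO: 10 outcomes — {(0,0,0) (0,0,1) (0,1,0) (0,1,1) (0,2,0) (0,2,1) (1,1,0) (1,1,1) (1,2,0) (1,2,1)}
PSO: 12 outcomes — {(0,0,0) (0,0,1) (0,1,0) (0,1,1) (0,2,0) (0,2,1) (1,0,0) (1,0,1) (1,1,0) (1,1,1) (1,2,0) (1,2,1)}
target (1,0,0) ∈ {PSO}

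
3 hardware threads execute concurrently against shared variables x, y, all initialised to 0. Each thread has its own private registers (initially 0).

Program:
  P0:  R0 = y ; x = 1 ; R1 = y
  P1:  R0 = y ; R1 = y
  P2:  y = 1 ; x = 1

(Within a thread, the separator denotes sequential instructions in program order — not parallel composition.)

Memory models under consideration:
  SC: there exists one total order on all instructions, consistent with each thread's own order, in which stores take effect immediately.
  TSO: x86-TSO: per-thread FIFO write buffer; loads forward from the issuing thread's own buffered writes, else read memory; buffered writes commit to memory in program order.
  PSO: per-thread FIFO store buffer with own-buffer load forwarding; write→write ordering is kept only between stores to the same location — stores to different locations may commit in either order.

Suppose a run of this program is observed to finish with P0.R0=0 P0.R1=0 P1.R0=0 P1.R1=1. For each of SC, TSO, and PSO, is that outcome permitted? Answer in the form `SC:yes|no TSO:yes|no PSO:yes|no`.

outcome vector order: (P0.R0,P0.R1,P1.R0,P1.R1)
SC: 9 outcomes — {0/0/0/0, 0/0/0/1, 0/0/1/1, 0/1/0/0, 0/1/0/1, 0/1/1/1, 1/1/0/0, 1/1/0/1, 1/1/1/1}
TSO: 9 outcomes — {0/0/0/0, 0/0/0/1, 0/0/1/1, 0/1/0/0, 0/1/0/1, 0/1/1/1, 1/1/0/0, 1/1/0/1, 1/1/1/1}
PSO: 9 outcomes — {0/0/0/0, 0/0/0/1, 0/0/1/1, 0/1/0/0, 0/1/0/1, 0/1/1/1, 1/1/0/0, 1/1/0/1, 1/1/1/1}
target 0/0/0/1 ∈ {SC,TSO,PSO}

SC:yes TSO:yes PSO:yes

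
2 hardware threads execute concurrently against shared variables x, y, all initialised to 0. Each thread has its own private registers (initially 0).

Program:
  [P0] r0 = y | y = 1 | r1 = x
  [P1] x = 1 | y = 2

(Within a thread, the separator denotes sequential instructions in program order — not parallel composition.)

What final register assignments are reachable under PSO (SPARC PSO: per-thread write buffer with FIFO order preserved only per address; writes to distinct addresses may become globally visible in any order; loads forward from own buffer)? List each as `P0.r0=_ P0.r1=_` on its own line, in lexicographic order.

outcome vector order: (P0.r0,P0.r1)
|PSO outcomes| = 4

P0.r0=0 P0.r1=0
P0.r0=0 P0.r1=1
P0.r0=2 P0.r1=0
P0.r0=2 P0.r1=1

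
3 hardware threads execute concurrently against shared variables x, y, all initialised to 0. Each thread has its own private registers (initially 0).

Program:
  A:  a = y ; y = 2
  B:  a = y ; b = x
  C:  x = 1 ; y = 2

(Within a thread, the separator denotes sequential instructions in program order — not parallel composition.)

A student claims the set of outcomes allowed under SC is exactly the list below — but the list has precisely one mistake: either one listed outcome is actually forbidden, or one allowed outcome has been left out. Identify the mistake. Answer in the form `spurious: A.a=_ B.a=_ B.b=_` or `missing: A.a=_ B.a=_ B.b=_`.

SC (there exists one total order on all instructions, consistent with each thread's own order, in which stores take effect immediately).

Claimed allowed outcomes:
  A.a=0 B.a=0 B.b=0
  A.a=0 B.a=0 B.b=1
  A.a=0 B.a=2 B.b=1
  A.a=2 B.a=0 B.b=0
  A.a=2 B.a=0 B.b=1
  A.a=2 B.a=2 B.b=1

missing: A.a=0 B.a=2 B.b=0

outcome vector order: (A.a,B.a,B.b)
SC: 7 outcomes — {<0 0 0>; <0 0 1>; <0 2 0>; <0 2 1>; <2 0 0>; <2 0 1>; <2 2 1>}
SC∖claimed = {<0 2 0>}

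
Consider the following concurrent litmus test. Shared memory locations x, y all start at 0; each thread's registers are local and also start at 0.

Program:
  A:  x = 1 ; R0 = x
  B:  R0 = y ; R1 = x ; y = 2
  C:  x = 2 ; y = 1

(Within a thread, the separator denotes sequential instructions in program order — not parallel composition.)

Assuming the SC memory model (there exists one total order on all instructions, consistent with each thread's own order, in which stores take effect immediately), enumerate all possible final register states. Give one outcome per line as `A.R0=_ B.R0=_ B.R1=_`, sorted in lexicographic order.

A.R0=1 B.R0=0 B.R1=0
A.R0=1 B.R0=0 B.R1=1
A.R0=1 B.R0=0 B.R1=2
A.R0=1 B.R0=1 B.R1=1
A.R0=1 B.R0=1 B.R1=2
A.R0=2 B.R0=0 B.R1=0
A.R0=2 B.R0=0 B.R1=1
A.R0=2 B.R0=0 B.R1=2
A.R0=2 B.R0=1 B.R1=2

outcome vector order: (A.R0,B.R0,B.R1)
|SC outcomes| = 9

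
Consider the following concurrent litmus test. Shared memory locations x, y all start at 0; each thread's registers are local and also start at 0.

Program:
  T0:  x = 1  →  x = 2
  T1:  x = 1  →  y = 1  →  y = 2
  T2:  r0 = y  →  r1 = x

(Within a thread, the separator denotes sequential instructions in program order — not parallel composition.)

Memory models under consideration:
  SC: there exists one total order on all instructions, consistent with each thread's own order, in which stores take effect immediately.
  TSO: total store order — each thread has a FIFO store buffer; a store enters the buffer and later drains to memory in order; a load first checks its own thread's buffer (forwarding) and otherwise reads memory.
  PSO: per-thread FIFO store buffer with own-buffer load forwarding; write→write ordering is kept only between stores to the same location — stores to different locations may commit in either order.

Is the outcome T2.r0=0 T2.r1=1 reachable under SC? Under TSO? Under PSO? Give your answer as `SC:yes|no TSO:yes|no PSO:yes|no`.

outcome vector order: (T2.r0,T2.r1)
SC (7): 00 01 02 11 12 21 22
TSO (7): 00 01 02 11 12 21 22
PSO (9): 00 01 02 10 11 12 20 21 22
target 01 ∈ {SC,TSO,PSO}

SC:yes TSO:yes PSO:yes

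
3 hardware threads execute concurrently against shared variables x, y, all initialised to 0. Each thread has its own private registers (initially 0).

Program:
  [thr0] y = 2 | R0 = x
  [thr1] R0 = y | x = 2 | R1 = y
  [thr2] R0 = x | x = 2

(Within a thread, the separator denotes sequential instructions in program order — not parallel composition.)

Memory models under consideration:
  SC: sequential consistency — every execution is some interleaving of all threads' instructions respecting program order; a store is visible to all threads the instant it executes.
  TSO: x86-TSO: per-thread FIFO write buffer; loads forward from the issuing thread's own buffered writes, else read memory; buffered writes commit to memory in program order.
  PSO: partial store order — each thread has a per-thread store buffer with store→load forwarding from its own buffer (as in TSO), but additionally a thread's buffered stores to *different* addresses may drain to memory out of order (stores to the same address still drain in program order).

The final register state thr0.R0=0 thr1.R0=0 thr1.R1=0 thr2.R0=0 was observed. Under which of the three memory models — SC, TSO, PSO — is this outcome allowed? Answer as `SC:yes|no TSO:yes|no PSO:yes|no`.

outcome vector order: (thr0.R0,thr1.R0,thr1.R1,thr2.R0)
SC: 10 outcomes — {0020; 0022; 0220; 0222; 2000; 2002; 2020; 2022; 2220; 2222}
TSO: 12 outcomes — {0000; 0002; 0020; 0022; 0220; 0222; 2000; 2002; 2020; 2022; 2220; 2222}
PSO: 12 outcomes — {0000; 0002; 0020; 0022; 0220; 0222; 2000; 2002; 2020; 2022; 2220; 2222}
target 0000 ∈ {TSO,PSO}

SC:no TSO:yes PSO:yes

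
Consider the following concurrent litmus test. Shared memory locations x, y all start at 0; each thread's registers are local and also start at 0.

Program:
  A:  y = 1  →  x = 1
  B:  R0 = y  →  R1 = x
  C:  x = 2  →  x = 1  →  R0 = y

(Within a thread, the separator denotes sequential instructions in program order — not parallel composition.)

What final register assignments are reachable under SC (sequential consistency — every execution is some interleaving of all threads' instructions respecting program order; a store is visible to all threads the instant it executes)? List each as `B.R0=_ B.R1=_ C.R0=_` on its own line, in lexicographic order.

B.R0=0 B.R1=0 C.R0=0
B.R0=0 B.R1=0 C.R0=1
B.R0=0 B.R1=1 C.R0=0
B.R0=0 B.R1=1 C.R0=1
B.R0=0 B.R1=2 C.R0=0
B.R0=0 B.R1=2 C.R0=1
B.R0=1 B.R1=0 C.R0=1
B.R0=1 B.R1=1 C.R0=0
B.R0=1 B.R1=1 C.R0=1
B.R0=1 B.R1=2 C.R0=1

outcome vector order: (B.R0,B.R1,C.R0)
|SC outcomes| = 10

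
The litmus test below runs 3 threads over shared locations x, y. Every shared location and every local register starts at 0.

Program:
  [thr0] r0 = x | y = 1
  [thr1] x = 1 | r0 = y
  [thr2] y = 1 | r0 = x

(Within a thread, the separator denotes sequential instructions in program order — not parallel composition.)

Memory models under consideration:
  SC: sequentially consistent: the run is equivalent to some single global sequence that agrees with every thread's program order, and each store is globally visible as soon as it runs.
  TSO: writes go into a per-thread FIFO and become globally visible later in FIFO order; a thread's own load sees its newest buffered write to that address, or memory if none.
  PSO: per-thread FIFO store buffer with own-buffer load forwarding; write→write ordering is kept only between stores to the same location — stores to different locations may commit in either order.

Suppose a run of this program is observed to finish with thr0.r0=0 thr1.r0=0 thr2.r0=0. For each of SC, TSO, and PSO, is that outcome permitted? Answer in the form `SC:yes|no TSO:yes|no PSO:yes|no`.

outcome vector order: (thr0.r0,thr1.r0,thr2.r0)
SC: 6 outcomes — {(0,0,1), (0,1,0), (0,1,1), (1,0,1), (1,1,0), (1,1,1)}
TSO: 8 outcomes — {(0,0,0), (0,0,1), (0,1,0), (0,1,1), (1,0,0), (1,0,1), (1,1,0), (1,1,1)}
PSO: 8 outcomes — {(0,0,0), (0,0,1), (0,1,0), (0,1,1), (1,0,0), (1,0,1), (1,1,0), (1,1,1)}
target (0,0,0) ∈ {TSO,PSO}

SC:no TSO:yes PSO:yes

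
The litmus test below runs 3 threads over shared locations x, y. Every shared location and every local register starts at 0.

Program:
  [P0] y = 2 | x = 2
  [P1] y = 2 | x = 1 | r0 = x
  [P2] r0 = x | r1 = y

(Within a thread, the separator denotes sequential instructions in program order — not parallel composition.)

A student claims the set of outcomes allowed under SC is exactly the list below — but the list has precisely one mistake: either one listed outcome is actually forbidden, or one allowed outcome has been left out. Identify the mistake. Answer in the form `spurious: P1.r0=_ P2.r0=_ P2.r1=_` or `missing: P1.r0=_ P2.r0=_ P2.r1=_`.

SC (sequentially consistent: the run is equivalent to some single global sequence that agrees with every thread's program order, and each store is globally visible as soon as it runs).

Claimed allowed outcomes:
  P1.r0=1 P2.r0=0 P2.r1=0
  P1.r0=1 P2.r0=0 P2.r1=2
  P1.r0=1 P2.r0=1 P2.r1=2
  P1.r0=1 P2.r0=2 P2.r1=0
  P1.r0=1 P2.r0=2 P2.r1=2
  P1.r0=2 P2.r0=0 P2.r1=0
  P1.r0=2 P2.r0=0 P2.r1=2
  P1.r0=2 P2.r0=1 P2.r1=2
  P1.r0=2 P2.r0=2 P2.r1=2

outcome vector order: (P1.r0,P2.r0,P2.r1)
[SC] allowed = {1/0/0, 1/0/2, 1/1/2, 1/2/2, 2/0/0, 2/0/2, 2/1/2, 2/2/2}
claimed∖SC = {1/2/0}

spurious: P1.r0=1 P2.r0=2 P2.r1=0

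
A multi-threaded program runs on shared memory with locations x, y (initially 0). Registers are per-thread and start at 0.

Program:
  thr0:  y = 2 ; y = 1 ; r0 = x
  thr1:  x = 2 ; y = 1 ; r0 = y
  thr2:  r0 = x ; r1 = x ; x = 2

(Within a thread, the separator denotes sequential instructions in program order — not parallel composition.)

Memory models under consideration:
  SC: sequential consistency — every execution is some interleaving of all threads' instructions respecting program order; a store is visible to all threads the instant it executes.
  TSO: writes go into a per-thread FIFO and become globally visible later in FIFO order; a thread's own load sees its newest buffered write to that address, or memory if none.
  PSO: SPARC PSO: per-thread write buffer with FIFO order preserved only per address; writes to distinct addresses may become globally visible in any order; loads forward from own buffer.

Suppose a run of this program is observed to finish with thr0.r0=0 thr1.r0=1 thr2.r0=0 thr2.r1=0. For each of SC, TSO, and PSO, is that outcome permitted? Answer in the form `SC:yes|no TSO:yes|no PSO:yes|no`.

outcome vector order: (thr0.r0,thr1.r0,thr2.r0,thr2.r1)
SC: 9 outcomes — {(0,1,0,0), (0,1,0,2), (0,1,2,2), (2,1,0,0), (2,1,0,2), (2,1,2,2), (2,2,0,0), (2,2,0,2), (2,2,2,2)}
TSO: 12 outcomes — {(0,1,0,0), (0,1,0,2), (0,1,2,2), (0,2,0,0), (0,2,0,2), (0,2,2,2), (2,1,0,0), (2,1,0,2), (2,1,2,2), (2,2,0,0), (2,2,0,2), (2,2,2,2)}
PSO: 12 outcomes — {(0,1,0,0), (0,1,0,2), (0,1,2,2), (0,2,0,0), (0,2,0,2), (0,2,2,2), (2,1,0,0), (2,1,0,2), (2,1,2,2), (2,2,0,0), (2,2,0,2), (2,2,2,2)}
target (0,1,0,0) ∈ {SC,TSO,PSO}

SC:yes TSO:yes PSO:yes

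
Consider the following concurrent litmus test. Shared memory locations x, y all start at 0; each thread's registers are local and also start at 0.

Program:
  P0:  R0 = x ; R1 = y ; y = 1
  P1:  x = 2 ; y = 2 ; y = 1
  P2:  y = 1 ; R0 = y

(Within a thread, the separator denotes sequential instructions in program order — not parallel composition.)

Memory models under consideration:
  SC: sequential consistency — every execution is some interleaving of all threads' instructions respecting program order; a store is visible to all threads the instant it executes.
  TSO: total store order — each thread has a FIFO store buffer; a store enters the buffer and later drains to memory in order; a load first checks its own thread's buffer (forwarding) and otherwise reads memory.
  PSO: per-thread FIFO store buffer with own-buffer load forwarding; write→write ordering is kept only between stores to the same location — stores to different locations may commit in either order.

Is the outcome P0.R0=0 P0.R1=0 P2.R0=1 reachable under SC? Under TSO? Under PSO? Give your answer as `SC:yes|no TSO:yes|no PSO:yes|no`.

SC:yes TSO:yes PSO:yes

outcome vector order: (P0.R0,P0.R1,P2.R0)
under SC → 0/0/1; 0/0/2; 0/1/1; 0/1/2; 0/2/1; 0/2/2; 2/0/1; 2/0/2; 2/1/1; 2/1/2; 2/2/1; 2/2/2
under TSO → 0/0/1; 0/0/2; 0/1/1; 0/1/2; 0/2/1; 0/2/2; 2/0/1; 2/0/2; 2/1/1; 2/1/2; 2/2/1; 2/2/2
under PSO → 0/0/1; 0/0/2; 0/1/1; 0/1/2; 0/2/1; 0/2/2; 2/0/1; 2/0/2; 2/1/1; 2/1/2; 2/2/1; 2/2/2
target 0/0/1 ∈ {SC,TSO,PSO}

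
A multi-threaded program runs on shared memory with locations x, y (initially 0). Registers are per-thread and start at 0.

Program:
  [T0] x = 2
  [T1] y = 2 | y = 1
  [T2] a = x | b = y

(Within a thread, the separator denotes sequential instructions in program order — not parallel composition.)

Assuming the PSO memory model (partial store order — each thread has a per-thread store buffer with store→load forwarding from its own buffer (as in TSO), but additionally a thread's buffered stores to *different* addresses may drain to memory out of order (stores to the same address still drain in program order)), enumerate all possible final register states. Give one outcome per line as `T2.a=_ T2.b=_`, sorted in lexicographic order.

T2.a=0 T2.b=0
T2.a=0 T2.b=1
T2.a=0 T2.b=2
T2.a=2 T2.b=0
T2.a=2 T2.b=1
T2.a=2 T2.b=2

outcome vector order: (T2.a,T2.b)
|PSO outcomes| = 6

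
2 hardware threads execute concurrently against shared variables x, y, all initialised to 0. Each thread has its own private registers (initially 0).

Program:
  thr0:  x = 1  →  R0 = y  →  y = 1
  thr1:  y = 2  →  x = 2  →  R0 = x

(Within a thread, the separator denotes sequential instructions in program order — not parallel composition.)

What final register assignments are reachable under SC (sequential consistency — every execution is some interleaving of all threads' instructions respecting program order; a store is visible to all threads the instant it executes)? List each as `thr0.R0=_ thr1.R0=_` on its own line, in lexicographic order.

thr0.R0=0 thr1.R0=2
thr0.R0=2 thr1.R0=1
thr0.R0=2 thr1.R0=2

outcome vector order: (thr0.R0,thr1.R0)
|SC outcomes| = 3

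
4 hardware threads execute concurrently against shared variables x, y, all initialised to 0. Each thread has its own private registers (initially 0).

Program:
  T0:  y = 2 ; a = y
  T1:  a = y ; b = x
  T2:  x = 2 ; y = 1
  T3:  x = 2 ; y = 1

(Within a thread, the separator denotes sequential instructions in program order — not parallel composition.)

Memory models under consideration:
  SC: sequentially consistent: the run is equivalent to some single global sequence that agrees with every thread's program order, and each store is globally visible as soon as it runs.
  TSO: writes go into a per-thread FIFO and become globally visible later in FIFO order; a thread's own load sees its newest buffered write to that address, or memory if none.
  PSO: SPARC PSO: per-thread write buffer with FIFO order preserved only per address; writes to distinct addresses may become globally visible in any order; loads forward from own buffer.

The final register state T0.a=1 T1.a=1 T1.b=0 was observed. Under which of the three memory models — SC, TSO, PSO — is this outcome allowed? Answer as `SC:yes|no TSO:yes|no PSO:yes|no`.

outcome vector order: (T0.a,T1.a,T1.b)
SC: 10 outcomes — {<1 0 0>, <1 0 2>, <1 1 2>, <1 2 0>, <1 2 2>, <2 0 0>, <2 0 2>, <2 1 2>, <2 2 0>, <2 2 2>}
TSO: 10 outcomes — {<1 0 0>, <1 0 2>, <1 1 2>, <1 2 0>, <1 2 2>, <2 0 0>, <2 0 2>, <2 1 2>, <2 2 0>, <2 2 2>}
PSO: 12 outcomes — {<1 0 0>, <1 0 2>, <1 1 0>, <1 1 2>, <1 2 0>, <1 2 2>, <2 0 0>, <2 0 2>, <2 1 0>, <2 1 2>, <2 2 0>, <2 2 2>}
target <1 1 0> ∈ {PSO}

SC:no TSO:no PSO:yes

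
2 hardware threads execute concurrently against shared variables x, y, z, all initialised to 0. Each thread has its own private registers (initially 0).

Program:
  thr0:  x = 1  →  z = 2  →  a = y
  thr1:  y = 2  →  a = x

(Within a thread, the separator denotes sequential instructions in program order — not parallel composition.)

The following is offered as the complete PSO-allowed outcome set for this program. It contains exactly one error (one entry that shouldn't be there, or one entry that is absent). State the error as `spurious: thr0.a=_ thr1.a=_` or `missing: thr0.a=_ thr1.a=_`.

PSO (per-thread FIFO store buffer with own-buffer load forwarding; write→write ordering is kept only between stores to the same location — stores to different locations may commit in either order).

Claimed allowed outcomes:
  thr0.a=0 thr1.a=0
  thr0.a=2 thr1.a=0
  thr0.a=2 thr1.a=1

outcome vector order: (thr0.a,thr1.a)
PSO (4): 0/0, 0/1, 2/0, 2/1
PSO∖claimed = {0/1}

missing: thr0.a=0 thr1.a=1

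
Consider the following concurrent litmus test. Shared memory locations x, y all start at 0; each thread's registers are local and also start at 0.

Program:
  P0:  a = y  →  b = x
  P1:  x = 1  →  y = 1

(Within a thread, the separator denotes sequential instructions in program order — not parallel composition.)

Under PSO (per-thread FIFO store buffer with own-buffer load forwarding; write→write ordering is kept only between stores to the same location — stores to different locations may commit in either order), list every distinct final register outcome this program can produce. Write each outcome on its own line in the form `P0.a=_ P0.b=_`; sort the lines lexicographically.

outcome vector order: (P0.a,P0.b)
|PSO outcomes| = 4

P0.a=0 P0.b=0
P0.a=0 P0.b=1
P0.a=1 P0.b=0
P0.a=1 P0.b=1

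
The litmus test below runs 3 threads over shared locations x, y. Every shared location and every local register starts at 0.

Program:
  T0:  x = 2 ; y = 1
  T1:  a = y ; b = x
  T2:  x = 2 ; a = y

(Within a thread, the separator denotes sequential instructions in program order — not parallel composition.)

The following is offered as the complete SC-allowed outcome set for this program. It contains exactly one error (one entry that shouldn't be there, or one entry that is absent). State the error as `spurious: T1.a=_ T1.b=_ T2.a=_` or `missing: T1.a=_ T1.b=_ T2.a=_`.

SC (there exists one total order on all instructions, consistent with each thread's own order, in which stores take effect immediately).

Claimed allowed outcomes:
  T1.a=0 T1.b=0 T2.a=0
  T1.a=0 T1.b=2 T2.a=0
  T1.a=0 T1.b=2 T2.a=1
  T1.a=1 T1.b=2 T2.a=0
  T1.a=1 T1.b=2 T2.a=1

missing: T1.a=0 T1.b=0 T2.a=1

outcome vector order: (T1.a,T1.b,T2.a)
under SC → <0 0 0> <0 0 1> <0 2 0> <0 2 1> <1 2 0> <1 2 1>
SC∖claimed = {<0 0 1>}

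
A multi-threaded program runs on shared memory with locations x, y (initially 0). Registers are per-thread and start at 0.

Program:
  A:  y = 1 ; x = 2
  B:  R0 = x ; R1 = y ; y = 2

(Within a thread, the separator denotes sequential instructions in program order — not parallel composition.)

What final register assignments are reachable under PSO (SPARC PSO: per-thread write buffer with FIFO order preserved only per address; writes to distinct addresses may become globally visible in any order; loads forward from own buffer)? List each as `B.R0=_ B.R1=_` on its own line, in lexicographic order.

B.R0=0 B.R1=0
B.R0=0 B.R1=1
B.R0=2 B.R1=0
B.R0=2 B.R1=1

outcome vector order: (B.R0,B.R1)
|PSO outcomes| = 4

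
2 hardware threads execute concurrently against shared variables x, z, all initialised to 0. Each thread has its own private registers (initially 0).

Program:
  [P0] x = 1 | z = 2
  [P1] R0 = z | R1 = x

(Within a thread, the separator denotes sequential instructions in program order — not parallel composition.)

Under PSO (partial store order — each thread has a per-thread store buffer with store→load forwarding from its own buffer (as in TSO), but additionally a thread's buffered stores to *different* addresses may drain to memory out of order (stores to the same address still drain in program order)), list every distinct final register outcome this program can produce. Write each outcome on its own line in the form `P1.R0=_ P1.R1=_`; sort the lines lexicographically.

outcome vector order: (P1.R0,P1.R1)
|PSO outcomes| = 4

P1.R0=0 P1.R1=0
P1.R0=0 P1.R1=1
P1.R0=2 P1.R1=0
P1.R0=2 P1.R1=1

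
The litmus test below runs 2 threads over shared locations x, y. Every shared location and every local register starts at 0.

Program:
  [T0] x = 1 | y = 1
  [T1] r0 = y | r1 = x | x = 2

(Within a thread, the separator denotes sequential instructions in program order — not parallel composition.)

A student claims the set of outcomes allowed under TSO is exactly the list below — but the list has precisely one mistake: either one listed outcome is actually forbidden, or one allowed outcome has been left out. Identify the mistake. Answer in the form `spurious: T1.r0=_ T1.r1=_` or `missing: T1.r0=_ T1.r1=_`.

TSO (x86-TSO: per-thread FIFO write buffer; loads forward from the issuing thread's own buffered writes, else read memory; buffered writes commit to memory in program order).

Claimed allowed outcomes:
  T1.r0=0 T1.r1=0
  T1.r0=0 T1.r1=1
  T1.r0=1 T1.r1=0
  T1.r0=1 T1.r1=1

spurious: T1.r0=1 T1.r1=0

outcome vector order: (T1.r0,T1.r1)
TSO (3): 00; 01; 11
claimed∖TSO = {10}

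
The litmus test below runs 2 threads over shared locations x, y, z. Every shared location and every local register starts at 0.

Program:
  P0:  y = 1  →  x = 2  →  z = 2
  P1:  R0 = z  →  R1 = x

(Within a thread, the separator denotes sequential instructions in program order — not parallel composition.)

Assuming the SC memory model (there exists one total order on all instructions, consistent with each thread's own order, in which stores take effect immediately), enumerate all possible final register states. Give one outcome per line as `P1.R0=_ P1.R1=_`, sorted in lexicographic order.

P1.R0=0 P1.R1=0
P1.R0=0 P1.R1=2
P1.R0=2 P1.R1=2

outcome vector order: (P1.R0,P1.R1)
|SC outcomes| = 3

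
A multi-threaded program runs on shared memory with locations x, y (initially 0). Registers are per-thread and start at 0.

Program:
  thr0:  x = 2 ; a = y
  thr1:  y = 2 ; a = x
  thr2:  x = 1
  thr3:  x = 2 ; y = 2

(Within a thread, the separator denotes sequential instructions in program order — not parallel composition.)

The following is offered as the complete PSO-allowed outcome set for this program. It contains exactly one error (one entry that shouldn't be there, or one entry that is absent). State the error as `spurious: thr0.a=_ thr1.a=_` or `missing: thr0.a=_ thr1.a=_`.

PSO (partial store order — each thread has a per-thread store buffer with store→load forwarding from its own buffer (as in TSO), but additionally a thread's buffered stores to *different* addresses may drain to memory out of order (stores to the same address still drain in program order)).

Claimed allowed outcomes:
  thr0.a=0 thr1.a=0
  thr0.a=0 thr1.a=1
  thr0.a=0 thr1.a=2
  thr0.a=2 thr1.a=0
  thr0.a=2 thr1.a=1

missing: thr0.a=2 thr1.a=2

outcome vector order: (thr0.a,thr1.a)
[PSO] allowed = {(0,0), (0,1), (0,2), (2,0), (2,1), (2,2)}
PSO∖claimed = {(2,2)}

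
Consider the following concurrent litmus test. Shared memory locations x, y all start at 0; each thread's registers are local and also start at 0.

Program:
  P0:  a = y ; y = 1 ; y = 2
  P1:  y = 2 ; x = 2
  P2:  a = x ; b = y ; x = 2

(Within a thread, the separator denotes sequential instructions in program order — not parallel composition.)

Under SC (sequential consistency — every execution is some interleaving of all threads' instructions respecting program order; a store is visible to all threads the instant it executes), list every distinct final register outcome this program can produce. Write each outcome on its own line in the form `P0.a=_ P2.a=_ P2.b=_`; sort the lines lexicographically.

outcome vector order: (P0.a,P2.a,P2.b)
|SC outcomes| = 10

P0.a=0 P2.a=0 P2.b=0
P0.a=0 P2.a=0 P2.b=1
P0.a=0 P2.a=0 P2.b=2
P0.a=0 P2.a=2 P2.b=1
P0.a=0 P2.a=2 P2.b=2
P0.a=2 P2.a=0 P2.b=0
P0.a=2 P2.a=0 P2.b=1
P0.a=2 P2.a=0 P2.b=2
P0.a=2 P2.a=2 P2.b=1
P0.a=2 P2.a=2 P2.b=2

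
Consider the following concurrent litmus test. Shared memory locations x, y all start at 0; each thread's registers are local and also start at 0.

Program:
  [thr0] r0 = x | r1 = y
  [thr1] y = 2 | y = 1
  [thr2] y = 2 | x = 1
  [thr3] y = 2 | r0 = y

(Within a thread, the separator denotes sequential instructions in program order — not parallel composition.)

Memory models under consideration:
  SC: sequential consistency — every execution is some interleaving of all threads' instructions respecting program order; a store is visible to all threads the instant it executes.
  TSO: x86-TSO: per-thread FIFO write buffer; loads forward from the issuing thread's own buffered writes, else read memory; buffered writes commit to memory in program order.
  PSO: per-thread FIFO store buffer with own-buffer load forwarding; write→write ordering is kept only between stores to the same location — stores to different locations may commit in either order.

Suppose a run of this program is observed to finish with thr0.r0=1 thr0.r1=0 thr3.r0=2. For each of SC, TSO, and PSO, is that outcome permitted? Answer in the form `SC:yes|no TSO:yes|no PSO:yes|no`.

outcome vector order: (thr0.r0,thr0.r1,thr3.r0)
[SC] allowed = {(0,0,1), (0,0,2), (0,1,1), (0,1,2), (0,2,1), (0,2,2), (1,1,1), (1,1,2), (1,2,1), (1,2,2)}
[TSO] allowed = {(0,0,1), (0,0,2), (0,1,1), (0,1,2), (0,2,1), (0,2,2), (1,1,1), (1,1,2), (1,2,1), (1,2,2)}
[PSO] allowed = {(0,0,1), (0,0,2), (0,1,1), (0,1,2), (0,2,1), (0,2,2), (1,0,1), (1,0,2), (1,1,1), (1,1,2), (1,2,1), (1,2,2)}
target (1,0,2) ∈ {PSO}

SC:no TSO:no PSO:yes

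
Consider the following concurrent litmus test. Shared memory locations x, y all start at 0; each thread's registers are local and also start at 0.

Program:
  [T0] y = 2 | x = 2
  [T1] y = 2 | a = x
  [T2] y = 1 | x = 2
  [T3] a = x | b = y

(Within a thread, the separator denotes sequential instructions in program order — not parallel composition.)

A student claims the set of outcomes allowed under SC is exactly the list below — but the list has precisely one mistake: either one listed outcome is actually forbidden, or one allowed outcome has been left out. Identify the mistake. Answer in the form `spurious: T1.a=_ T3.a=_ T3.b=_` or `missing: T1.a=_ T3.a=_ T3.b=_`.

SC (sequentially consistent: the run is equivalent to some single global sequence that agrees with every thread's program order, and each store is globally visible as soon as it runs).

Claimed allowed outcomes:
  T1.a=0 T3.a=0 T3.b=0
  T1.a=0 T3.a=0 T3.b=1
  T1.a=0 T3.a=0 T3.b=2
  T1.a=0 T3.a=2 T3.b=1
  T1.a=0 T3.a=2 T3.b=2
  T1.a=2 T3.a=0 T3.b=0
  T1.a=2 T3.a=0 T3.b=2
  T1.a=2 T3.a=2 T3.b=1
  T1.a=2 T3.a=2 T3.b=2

outcome vector order: (T1.a,T3.a,T3.b)
[SC] allowed = {000 001 002 021 022 200 201 202 221 222}
SC∖claimed = {201}

missing: T1.a=2 T3.a=0 T3.b=1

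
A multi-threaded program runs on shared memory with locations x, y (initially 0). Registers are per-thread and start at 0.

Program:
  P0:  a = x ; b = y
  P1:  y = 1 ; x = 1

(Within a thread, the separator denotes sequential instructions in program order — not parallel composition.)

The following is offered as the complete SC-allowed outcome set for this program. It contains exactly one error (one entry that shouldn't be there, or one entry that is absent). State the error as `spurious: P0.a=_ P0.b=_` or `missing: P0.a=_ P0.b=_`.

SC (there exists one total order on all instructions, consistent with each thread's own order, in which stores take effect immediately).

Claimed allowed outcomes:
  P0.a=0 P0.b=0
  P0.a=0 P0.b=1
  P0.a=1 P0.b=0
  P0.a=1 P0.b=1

outcome vector order: (P0.a,P0.b)
under SC → 0/0 0/1 1/1
claimed∖SC = {1/0}

spurious: P0.a=1 P0.b=0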